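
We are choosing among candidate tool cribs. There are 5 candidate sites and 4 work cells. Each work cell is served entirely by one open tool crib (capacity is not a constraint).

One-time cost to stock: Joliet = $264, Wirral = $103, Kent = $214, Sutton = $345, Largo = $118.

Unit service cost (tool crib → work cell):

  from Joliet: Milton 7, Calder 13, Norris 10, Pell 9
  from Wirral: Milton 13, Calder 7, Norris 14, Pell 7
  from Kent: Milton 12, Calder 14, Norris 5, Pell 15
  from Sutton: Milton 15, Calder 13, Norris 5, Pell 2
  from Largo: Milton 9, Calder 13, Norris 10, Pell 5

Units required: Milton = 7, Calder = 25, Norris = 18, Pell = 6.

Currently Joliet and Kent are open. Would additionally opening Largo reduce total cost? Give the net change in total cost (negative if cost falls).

No — net change +94 (cost rises by 94).

Current service cost with {Joliet, Kent}: 518.
Adding Largo: each work cell re-picks its cheapest; new service cost 494, saving 24.
Extra fixed cost: 118. Net change = 118 − 24 = 94.
(Totals: 996 → 1090.)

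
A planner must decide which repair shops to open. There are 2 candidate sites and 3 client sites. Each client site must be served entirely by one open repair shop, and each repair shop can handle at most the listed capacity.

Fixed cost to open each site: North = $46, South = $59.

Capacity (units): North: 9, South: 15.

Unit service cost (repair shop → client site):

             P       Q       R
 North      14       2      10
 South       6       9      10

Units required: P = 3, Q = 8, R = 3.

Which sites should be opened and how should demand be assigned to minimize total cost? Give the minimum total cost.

Open {North, South}: P→South 6·3=18, Q→North 2·8=16, R→South 10·3=30.
Loads: North carries 8/9, South carries 6/15. Service 64; fixed 105; total 169.
Next best feasible plan costs 179.

Minimum total cost: 169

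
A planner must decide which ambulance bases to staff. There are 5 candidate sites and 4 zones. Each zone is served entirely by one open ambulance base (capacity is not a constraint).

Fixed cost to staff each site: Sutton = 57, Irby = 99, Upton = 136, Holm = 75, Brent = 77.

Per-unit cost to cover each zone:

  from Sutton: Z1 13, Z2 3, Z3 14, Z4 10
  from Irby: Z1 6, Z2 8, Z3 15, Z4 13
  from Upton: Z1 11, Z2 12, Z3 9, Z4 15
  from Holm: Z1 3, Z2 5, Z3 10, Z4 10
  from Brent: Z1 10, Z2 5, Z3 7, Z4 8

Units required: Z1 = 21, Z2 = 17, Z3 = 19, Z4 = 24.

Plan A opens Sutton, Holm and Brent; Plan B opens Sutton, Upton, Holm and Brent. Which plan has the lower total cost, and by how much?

Plan A: {Sutton, Holm, Brent}: Z1→Holm 3·21=63, Z2→Sutton 3·17=51, Z3→Brent 7·19=133, Z4→Brent 8·24=192. Service 439; fixed 209; total 648.
Plan B: {Sutton, Upton, Holm, Brent}: Z1→Holm 3·21=63, Z2→Sutton 3·17=51, Z3→Brent 7·19=133, Z4→Brent 8·24=192. Service 439; fixed 345; total 784.
Difference: |648 − 784| = 136.

Plan A is cheaper by 136.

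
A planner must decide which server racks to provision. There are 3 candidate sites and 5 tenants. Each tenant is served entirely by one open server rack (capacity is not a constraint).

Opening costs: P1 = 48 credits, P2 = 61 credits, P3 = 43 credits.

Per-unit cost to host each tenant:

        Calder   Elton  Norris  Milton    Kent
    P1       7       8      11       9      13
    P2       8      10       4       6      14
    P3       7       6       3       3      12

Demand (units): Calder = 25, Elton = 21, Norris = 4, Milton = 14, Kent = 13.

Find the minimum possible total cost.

Minimum total cost: 554

For any fixed open set, each tenant goes to its cheapest open site; total = fixed + service.
{P3}: Calder→P3 7·25=175, Elton→P3 6·21=126, Norris→P3 3·4=12, Milton→P3 3·14=42, Kent→P3 12·13=156. Service 511; fixed 43; total 554.
{P1, P3}: service 511 + fixed 91 = 602
{P2, P3}: Calder→P3 7·25=175, Elton→P3 6·21=126, Norris→P3 3·4=12, Milton→P3 3·14=42, Kent→P3 12·13=156. Service 511; fixed 104; total 615.
{P1, P2, P3}: service 511 + fixed 152 = 663
No other subset beats 554.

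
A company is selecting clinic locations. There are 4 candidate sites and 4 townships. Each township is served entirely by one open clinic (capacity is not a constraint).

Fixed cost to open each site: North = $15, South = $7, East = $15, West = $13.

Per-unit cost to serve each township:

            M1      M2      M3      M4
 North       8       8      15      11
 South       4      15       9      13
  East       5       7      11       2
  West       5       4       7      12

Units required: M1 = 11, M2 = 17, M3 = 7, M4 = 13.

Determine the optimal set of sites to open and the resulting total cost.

Open South, East and West; minimum total cost 222.

For any fixed open set, each township goes to its cheapest open site; total = fixed + service.
{South, East, West}: M1→South 4·11=44, M2→West 4·17=68, M3→West 7·7=49, M4→East 2·13=26. Service 187; fixed 35; total 222.
{East, West}: service 198 + fixed 28 = 226
{North, South, East, West}: M1→South 4·11=44, M2→West 4·17=68, M3→West 7·7=49, M4→East 2·13=26. Service 187; fixed 50; total 237.
{South}: service 531 + fixed 7 = 538
(All 15 nonempty subsets were checked; South, East and West is lowest.)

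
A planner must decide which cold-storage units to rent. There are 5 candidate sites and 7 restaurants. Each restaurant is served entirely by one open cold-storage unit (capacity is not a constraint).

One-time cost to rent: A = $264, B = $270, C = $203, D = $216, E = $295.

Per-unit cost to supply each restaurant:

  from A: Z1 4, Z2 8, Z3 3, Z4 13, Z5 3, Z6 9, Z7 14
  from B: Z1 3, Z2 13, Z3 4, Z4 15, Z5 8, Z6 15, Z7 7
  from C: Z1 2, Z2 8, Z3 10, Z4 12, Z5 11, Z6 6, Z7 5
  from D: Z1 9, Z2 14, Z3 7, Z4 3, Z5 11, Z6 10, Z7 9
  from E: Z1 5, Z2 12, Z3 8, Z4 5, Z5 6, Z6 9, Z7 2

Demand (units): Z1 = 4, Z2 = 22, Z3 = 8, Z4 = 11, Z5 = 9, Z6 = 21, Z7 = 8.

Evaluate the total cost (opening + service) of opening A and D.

Each restaurant is assigned to its cheapest site among the open ones.
{A, D}: Z1→A 4·4=16, Z2→A 8·22=176, Z3→A 3·8=24, Z4→D 3·11=33, Z5→A 3·9=27, Z6→A 9·21=189, Z7→D 9·8=72. Service 537; fixed 480; total 1017.

Total cost: 1017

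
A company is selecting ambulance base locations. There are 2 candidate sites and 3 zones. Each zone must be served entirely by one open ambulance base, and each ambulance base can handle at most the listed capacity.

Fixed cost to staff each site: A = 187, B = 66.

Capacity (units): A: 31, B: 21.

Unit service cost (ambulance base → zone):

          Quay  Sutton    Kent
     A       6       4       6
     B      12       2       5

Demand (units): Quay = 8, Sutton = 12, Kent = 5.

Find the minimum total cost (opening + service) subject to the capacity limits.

Open {A}: Quay→A 6·8=48, Sutton→A 4·12=48, Kent→A 6·5=30.
Loads: A carries 25/31. Service 126; fixed 187; total 313.
Next best feasible plan costs 350.

Minimum total cost: 313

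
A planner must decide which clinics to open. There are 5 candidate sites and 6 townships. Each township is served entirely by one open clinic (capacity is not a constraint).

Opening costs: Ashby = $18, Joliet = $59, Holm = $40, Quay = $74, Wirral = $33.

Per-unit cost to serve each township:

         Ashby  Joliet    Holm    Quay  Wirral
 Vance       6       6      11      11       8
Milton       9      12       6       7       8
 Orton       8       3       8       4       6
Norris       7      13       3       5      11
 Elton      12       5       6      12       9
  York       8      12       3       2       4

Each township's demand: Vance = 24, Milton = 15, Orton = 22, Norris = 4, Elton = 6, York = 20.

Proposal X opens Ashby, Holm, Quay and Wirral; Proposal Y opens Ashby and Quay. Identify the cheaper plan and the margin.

Proposal Y is cheaper by 14.

Proposal X: {Ashby, Holm, Quay, Wirral}: Vance→Ashby 6·24=144, Milton→Holm 6·15=90, Orton→Quay 4·22=88, Norris→Holm 3·4=12, Elton→Holm 6·6=36, York→Quay 2·20=40. Service 410; fixed 165; total 575.
Proposal Y: {Ashby, Quay}: Vance→Ashby 6·24=144, Milton→Quay 7·15=105, Orton→Quay 4·22=88, Norris→Quay 5·4=20, Elton→Ashby 12·6=72, York→Quay 2·20=40. Service 469; fixed 92; total 561.
Difference: |575 − 561| = 14.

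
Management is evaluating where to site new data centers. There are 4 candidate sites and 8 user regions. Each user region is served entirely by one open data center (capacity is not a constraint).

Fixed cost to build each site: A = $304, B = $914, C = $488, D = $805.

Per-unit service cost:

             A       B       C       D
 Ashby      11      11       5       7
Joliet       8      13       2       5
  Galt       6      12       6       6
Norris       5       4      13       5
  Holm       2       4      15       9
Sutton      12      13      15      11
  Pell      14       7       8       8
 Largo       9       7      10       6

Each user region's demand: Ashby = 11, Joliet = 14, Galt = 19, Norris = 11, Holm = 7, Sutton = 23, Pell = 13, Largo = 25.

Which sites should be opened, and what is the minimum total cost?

Open A only; minimum total cost 1403.

For any fixed open set, each user region goes to its cheapest open site; total = fixed + service.
{A}: Ashby→A 11·11=121, Joliet→A 8·14=112, Galt→A 6·19=114, Norris→A 5·11=55, Holm→A 2·7=14, Sutton→A 12·23=276, Pell→A 14·13=182, Largo→A 9·25=225. Service 1099; fixed 304; total 1403.
{C}: service 1144 + fixed 488 = 1632
{A, C}: Ashby→C 5·11=55, Joliet→C 2·14=28, Galt→A 6·19=114, Norris→A 5·11=55, Holm→A 2·7=14, Sutton→A 12·23=276, Pell→C 8·13=104, Largo→A 9·25=225. Service 871; fixed 792; total 1663.
{A, B, C, D}: service 749 + fixed 2511 = 3260
(All 15 nonempty subsets were checked; A only is lowest.)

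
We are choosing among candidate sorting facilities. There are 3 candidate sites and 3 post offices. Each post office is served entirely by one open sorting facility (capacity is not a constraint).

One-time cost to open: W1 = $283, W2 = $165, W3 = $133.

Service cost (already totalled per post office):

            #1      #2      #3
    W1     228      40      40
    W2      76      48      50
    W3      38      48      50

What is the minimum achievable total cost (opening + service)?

For any fixed open set, each post office goes to its cheapest open site; total = fixed + service.
{W3}: #1→W3 38, #2→W3 48, #3→W3 50. Service 136; fixed 133; total 269.
{W2}: #1→W2 76, #2→W2 48, #3→W2 50. Service 174; fixed 165; total 339.
{W2, W3}: service 136 + fixed 298 = 434
{W1, W2, W3}: #1→W3 38, #2→W1 40, #3→W1 40. Service 118; fixed 581; total 699.
No other subset beats 269.

Minimum total cost: 269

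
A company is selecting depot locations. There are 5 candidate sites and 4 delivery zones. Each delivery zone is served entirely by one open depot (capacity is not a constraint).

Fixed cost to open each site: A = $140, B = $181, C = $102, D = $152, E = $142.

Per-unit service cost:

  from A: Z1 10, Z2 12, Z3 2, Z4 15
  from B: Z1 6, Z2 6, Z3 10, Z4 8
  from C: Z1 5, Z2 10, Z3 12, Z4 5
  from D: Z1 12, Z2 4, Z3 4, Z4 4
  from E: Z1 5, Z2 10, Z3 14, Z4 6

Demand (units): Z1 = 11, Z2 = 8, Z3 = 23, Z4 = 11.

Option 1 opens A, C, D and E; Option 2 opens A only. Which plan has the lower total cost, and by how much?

Option 2 is cheaper by 156.

Option 1: {A, C, D, E}: Z1→C 5·11=55, Z2→D 4·8=32, Z3→A 2·23=46, Z4→D 4·11=44. Service 177; fixed 536; total 713.
Option 2: {A}: Z1→A 10·11=110, Z2→A 12·8=96, Z3→A 2·23=46, Z4→A 15·11=165. Service 417; fixed 140; total 557.
Difference: |713 − 557| = 156.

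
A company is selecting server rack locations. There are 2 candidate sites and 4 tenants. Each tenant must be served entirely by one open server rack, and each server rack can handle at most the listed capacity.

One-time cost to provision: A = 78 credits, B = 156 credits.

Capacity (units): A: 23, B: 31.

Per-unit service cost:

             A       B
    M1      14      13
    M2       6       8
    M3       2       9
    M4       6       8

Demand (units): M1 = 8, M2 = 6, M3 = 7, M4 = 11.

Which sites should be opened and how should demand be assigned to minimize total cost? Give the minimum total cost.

Minimum total cost: 466

Open {A, B}: M1→B 13·8=104, M2→B 8·6=48, M3→A 2·7=14, M4→A 6·11=66.
Loads: A carries 18/23, B carries 14/31. Service 232; fixed 234; total 466.
Next best feasible plan costs 476.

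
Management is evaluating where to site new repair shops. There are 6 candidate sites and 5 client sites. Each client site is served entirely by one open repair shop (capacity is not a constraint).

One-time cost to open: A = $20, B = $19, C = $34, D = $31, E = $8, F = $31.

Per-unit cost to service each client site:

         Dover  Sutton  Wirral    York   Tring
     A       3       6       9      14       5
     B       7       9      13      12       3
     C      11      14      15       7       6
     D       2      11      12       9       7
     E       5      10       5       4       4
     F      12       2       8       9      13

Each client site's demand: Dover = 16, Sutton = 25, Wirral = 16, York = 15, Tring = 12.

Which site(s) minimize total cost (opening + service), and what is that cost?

For any fixed open set, each client site goes to its cheapest open site; total = fixed + service.
{D, E, F}: Dover→D 2·16=32, Sutton→F 2·25=50, Wirral→E 5·16=80, York→E 4·15=60, Tring→E 4·12=48. Service 270; fixed 70; total 340.
{A, E, F}: service 286 + fixed 59 = 345
{B, D, E, F}: service 258 + fixed 89 = 347
{A, B, C, D, E, F}: Dover→D 2·16=32, Sutton→F 2·25=50, Wirral→E 5·16=80, York→E 4·15=60, Tring→B 3·12=36. Service 258; fixed 143; total 401.
No other subset beats 340.

Open D, E and F; minimum total cost 340.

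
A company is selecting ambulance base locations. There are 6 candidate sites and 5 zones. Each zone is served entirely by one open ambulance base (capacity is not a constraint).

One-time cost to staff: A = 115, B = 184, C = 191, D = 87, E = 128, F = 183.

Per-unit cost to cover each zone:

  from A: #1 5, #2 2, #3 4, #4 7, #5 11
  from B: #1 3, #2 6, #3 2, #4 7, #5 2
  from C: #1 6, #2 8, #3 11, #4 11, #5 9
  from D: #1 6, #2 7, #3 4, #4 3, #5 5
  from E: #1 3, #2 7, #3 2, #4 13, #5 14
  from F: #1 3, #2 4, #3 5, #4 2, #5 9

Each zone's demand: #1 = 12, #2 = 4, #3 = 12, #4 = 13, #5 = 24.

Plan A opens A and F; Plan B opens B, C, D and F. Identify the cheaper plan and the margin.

Plan A is cheaper by 163.

Plan A: {A, F}: #1→F 3·12=36, #2→A 2·4=8, #3→A 4·12=48, #4→F 2·13=26, #5→F 9·24=216. Service 334; fixed 298; total 632.
Plan B: {B, C, D, F}: #1→B 3·12=36, #2→F 4·4=16, #3→B 2·12=24, #4→F 2·13=26, #5→B 2·24=48. Service 150; fixed 645; total 795.
Difference: |632 − 795| = 163.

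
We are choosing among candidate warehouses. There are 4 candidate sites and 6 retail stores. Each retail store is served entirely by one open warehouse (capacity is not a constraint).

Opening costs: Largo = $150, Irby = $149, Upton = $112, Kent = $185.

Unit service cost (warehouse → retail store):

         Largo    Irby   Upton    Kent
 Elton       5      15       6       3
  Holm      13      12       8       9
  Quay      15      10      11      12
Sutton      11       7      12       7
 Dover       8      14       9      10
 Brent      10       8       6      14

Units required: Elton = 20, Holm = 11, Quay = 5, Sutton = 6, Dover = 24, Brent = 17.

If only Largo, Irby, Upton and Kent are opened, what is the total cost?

Total cost: 1130

Each retail store is assigned to its cheapest site among the open ones.
{Largo, Irby, Upton, Kent}: Elton→Kent 3·20=60, Holm→Upton 8·11=88, Quay→Irby 10·5=50, Sutton→Irby 7·6=42, Dover→Largo 8·24=192, Brent→Upton 6·17=102. Service 534; fixed 596; total 1130.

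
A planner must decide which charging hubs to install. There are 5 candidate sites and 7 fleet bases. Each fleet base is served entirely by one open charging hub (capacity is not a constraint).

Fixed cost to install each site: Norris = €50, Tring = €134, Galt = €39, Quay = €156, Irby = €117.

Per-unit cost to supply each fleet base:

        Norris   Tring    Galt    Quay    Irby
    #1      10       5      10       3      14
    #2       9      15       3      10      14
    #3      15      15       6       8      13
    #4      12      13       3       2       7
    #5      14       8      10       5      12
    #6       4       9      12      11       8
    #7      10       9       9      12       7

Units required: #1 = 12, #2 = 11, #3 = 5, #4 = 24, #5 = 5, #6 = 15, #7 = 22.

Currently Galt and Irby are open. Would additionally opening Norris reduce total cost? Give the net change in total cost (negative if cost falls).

Current service cost with {Galt, Irby}: 579.
Adding Norris: each fleet base re-picks its cheapest; new service cost 519, saving 60.
Extra fixed cost: 50. Net change = 50 − 60 = -10.
(Totals: 735 → 725.)

Yes — net change −10 (cost falls by 10).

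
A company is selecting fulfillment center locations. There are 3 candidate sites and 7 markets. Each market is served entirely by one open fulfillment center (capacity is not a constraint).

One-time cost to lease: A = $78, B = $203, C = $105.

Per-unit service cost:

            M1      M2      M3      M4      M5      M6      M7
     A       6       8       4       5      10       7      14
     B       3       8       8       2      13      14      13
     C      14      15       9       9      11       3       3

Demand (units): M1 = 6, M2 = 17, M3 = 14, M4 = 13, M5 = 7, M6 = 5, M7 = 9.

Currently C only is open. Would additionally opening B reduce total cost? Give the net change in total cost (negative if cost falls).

Current service cost with {C}: 701.
Adding B: each market re-picks its cheapest; new service cost 411, saving 290.
Extra fixed cost: 203. Net change = 203 − 290 = -87.
(Totals: 806 → 719.)

Yes — net change −87 (cost falls by 87).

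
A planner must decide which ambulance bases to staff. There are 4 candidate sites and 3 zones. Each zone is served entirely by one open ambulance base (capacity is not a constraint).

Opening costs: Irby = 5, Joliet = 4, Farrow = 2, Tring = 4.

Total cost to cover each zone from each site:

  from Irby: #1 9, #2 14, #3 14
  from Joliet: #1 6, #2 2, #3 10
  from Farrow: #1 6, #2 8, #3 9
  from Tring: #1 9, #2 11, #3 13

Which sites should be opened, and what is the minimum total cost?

Open Joliet only; minimum total cost 22.

For any fixed open set, each zone goes to its cheapest open site; total = fixed + service.
{Joliet}: #1→Joliet 6, #2→Joliet 2, #3→Joliet 10. Service 18; fixed 4; total 22.
{Joliet, Farrow}: service 17 + fixed 6 = 23
{Farrow}: service 23 + fixed 2 = 25
{Irby, Joliet, Farrow, Tring}: service 17 + fixed 15 = 32
No other subset beats 22.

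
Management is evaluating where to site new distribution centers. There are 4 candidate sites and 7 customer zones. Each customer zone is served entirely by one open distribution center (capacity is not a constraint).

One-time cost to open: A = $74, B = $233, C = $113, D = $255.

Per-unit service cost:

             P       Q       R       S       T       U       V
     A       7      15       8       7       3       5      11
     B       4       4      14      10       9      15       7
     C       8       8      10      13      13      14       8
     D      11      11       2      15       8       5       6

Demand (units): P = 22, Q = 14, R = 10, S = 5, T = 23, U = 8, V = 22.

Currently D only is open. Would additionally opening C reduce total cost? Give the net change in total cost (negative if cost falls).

Current service cost with {D}: 847.
Adding C: each customer zone re-picks its cheapest; new service cost 729, saving 118.
Extra fixed cost: 113. Net change = 113 − 118 = -5.
(Totals: 1102 → 1097.)

Yes — net change −5 (cost falls by 5).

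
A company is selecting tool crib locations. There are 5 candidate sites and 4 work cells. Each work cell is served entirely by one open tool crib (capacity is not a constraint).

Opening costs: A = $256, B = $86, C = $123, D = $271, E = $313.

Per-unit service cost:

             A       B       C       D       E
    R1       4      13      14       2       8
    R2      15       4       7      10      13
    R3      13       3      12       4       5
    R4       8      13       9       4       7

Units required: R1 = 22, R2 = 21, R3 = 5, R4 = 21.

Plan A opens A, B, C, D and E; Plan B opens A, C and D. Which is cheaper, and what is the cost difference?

Plan B is cheaper by 331.

Plan A: {A, B, C, D, E}: R1→D 2·22=44, R2→B 4·21=84, R3→B 3·5=15, R4→D 4·21=84. Service 227; fixed 1049; total 1276.
Plan B: {A, C, D}: R1→D 2·22=44, R2→C 7·21=147, R3→D 4·5=20, R4→D 4·21=84. Service 295; fixed 650; total 945.
Difference: |1276 − 945| = 331.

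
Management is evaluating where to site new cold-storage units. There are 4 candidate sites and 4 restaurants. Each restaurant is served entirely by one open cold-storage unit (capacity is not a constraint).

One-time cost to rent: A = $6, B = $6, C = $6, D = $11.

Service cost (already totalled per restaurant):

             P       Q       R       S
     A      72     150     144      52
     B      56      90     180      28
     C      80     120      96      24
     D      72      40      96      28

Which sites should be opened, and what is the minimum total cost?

For any fixed open set, each restaurant goes to its cheapest open site; total = fixed + service.
{B, D}: P→B 56, Q→D 40, R→D 96, S→B 28. Service 220; fixed 17; total 237.
{B, C, D}: service 216 + fixed 23 = 239
{A, B, D}: service 220 + fixed 23 = 243
{A, B, C, D}: P→B 56, Q→D 40, R→C 96, S→C 24. Service 216; fixed 29; total 245.
(All 15 nonempty subsets were checked; B and D is lowest.)

Open B and D; minimum total cost 237.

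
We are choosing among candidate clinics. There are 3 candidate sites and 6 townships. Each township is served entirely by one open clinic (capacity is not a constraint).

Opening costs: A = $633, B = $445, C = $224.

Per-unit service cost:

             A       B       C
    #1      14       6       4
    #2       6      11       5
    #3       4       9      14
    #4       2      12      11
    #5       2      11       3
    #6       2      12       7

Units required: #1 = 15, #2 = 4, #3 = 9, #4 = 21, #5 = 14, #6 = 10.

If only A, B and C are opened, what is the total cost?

Each township is assigned to its cheapest site among the open ones.
{A, B, C}: #1→C 4·15=60, #2→C 5·4=20, #3→A 4·9=36, #4→A 2·21=42, #5→A 2·14=28, #6→A 2·10=20. Service 206; fixed 1302; total 1508.

Total cost: 1508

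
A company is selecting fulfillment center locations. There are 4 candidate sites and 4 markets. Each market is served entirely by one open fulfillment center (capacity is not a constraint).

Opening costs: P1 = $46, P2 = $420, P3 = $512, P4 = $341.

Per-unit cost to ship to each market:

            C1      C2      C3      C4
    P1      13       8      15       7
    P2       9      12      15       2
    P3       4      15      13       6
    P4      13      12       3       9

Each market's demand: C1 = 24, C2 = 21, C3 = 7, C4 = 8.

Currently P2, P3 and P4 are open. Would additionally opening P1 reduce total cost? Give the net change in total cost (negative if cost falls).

Current service cost with {P2, P3, P4}: 385.
Adding P1: each market re-picks its cheapest; new service cost 301, saving 84.
Extra fixed cost: 46. Net change = 46 − 84 = -38.
(Totals: 1658 → 1620.)

Yes — net change −38 (cost falls by 38).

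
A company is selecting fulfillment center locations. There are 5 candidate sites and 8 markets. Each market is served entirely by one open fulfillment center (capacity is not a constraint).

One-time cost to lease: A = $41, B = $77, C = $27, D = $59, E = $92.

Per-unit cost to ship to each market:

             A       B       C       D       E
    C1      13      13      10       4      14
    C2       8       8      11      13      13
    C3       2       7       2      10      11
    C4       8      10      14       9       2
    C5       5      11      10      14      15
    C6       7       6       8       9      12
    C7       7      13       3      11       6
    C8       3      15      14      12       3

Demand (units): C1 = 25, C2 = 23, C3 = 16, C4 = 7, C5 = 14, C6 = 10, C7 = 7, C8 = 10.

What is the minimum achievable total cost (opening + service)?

For any fixed open set, each market goes to its cheapest open site; total = fixed + service.
{A, C, D}: C1→D 4·25=100, C2→A 8·23=184, C3→A 2·16=32, C4→A 8·7=56, C5→A 5·14=70, C6→A 7·10=70, C7→C 3·7=21, C8→A 3·10=30. Service 563; fixed 127; total 690.
{A, D}: C1→D 4·25=100, C2→A 8·23=184, C3→A 2·16=32, C4→A 8·7=56, C5→A 5·14=70, C6→A 7·10=70, C7→A 7·7=49, C8→A 3·10=30. Service 591; fixed 100; total 691.
{A, D, E}: service 542 + fixed 192 = 734
{A, B, C, D, E}: C1→D 4·25=100, C2→A 8·23=184, C3→A 2·16=32, C4→E 2·7=14, C5→A 5·14=70, C6→B 6·10=60, C7→C 3·7=21, C8→A 3·10=30. Service 511; fixed 296; total 807.
No other subset beats 690.

Minimum total cost: 690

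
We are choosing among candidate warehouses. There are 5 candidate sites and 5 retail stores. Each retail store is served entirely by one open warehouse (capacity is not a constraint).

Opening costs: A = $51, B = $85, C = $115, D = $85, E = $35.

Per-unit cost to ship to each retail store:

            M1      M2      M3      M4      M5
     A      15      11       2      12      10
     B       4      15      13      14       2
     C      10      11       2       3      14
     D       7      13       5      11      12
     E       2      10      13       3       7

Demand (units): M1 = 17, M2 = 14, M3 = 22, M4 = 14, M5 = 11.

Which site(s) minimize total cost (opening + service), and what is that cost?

For any fixed open set, each retail store goes to its cheapest open site; total = fixed + service.
{A, E}: M1→E 2·17=34, M2→E 10·14=140, M3→A 2·22=44, M4→E 3·14=42, M5→E 7·11=77. Service 337; fixed 86; total 423.
{A, B, E}: service 282 + fixed 171 = 453
{C, E}: service 337 + fixed 150 = 487
{A, B, C, D, E}: service 282 + fixed 371 = 653
No other subset beats 423.

Open A and E; minimum total cost 423.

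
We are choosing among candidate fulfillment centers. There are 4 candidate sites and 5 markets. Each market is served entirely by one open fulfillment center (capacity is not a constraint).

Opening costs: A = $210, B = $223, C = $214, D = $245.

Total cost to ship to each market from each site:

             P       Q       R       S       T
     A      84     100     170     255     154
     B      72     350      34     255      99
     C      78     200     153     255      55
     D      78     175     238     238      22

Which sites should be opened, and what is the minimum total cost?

Open C only; minimum total cost 955.

For any fixed open set, each market goes to its cheapest open site; total = fixed + service.
{C}: P→C 78, Q→C 200, R→C 153, S→C 255, T→C 55. Service 741; fixed 214; total 955.
{A}: service 763 + fixed 210 = 973
{A, B}: service 560 + fixed 433 = 993
{A, B, C, D}: P→B 72, Q→A 100, R→B 34, S→D 238, T→D 22. Service 466; fixed 892; total 1358.
(All 15 nonempty subsets were checked; C only is lowest.)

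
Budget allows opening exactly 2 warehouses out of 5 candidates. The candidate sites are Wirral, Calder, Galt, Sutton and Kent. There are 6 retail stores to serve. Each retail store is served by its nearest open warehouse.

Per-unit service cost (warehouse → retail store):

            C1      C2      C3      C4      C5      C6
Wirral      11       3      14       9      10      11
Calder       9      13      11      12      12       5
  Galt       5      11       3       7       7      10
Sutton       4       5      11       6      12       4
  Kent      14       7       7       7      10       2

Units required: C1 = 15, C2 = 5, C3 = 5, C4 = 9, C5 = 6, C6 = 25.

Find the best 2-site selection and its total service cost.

With exactly 2 open, each retail store uses its cheapest among the chosen.
{Galt, Kent}: C1→Galt 5·15=75, C2→Kent 7·5=35, C3→Galt 3·5=15, C4→Galt 7·9=63, C5→Galt 7·6=42, C6→Kent 2·25=50. Service cost 280.
{Sutton, Kent}: service cost 284
{Galt, Sutton}: service cost 296
Among all 10 size-2 choices, {Galt, Kent} is lowest.

Choose Galt and Kent; total service cost 280.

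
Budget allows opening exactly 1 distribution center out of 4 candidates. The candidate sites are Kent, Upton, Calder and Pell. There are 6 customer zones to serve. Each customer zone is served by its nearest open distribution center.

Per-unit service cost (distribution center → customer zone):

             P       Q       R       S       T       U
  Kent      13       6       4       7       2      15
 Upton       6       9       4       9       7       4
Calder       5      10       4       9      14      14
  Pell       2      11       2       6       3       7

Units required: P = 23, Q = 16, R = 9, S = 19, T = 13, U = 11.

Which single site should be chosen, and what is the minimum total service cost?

Choose Pell only; total service cost 470.

With exactly 1 open, each customer zone uses its cheapest among the chosen.
{Pell}: P→Pell 2·23=46, Q→Pell 11·16=176, R→Pell 2·9=18, S→Pell 6·19=114, T→Pell 3·13=39, U→Pell 7·11=77. Service cost 470.
{Upton}: service cost 624
{Kent}: service cost 755
Among all 4 size-1 choices, {Pell} is lowest.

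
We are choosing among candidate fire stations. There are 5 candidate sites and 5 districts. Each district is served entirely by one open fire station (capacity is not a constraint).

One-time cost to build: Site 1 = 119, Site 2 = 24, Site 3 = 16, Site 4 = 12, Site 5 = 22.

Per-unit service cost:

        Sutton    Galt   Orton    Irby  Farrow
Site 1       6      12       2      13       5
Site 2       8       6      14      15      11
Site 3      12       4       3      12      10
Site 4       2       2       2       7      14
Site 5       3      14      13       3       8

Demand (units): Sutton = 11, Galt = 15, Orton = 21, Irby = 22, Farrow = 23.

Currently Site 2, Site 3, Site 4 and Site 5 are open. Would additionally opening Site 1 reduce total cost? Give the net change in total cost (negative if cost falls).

No — net change +50 (cost rises by 50).

Current service cost with {Site 2, Site 3, Site 4, Site 5}: 344.
Adding Site 1: each district re-picks its cheapest; new service cost 275, saving 69.
Extra fixed cost: 119. Net change = 119 − 69 = 50.
(Totals: 418 → 468.)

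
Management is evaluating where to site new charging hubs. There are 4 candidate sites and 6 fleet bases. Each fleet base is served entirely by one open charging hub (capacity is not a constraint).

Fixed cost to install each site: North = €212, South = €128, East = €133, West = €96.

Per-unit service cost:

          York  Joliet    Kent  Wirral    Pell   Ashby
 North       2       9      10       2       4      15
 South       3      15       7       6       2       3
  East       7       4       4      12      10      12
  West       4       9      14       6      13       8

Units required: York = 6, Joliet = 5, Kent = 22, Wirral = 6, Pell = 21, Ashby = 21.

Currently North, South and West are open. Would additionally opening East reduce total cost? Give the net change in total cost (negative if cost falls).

No — net change +42 (cost rises by 42).

Current service cost with {North, South, West}: 328.
Adding East: each fleet base re-picks its cheapest; new service cost 237, saving 91.
Extra fixed cost: 133. Net change = 133 − 91 = 42.
(Totals: 764 → 806.)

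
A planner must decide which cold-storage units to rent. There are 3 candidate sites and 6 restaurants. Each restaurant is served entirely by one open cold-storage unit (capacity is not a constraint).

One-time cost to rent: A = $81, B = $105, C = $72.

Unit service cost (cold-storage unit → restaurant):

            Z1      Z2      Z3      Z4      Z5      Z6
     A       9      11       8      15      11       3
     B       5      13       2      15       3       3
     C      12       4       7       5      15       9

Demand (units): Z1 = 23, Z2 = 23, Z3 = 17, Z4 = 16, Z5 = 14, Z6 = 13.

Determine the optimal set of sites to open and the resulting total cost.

For any fixed open set, each restaurant goes to its cheapest open site; total = fixed + service.
{B, C}: Z1→B 5·23=115, Z2→C 4·23=92, Z3→B 2·17=34, Z4→C 5·16=80, Z5→B 3·14=42, Z6→B 3·13=39. Service 402; fixed 177; total 579.
{A, B, C}: service 402 + fixed 258 = 660
{A, C}: service 691 + fixed 153 = 844
{C}: Z1→C 12·23=276, Z2→C 4·23=92, Z3→C 7·17=119, Z4→C 5·16=80, Z5→C 15·14=210, Z6→C 9·13=117. Service 894; fixed 72; total 966.
No other subset beats 579.

Open B and C; minimum total cost 579.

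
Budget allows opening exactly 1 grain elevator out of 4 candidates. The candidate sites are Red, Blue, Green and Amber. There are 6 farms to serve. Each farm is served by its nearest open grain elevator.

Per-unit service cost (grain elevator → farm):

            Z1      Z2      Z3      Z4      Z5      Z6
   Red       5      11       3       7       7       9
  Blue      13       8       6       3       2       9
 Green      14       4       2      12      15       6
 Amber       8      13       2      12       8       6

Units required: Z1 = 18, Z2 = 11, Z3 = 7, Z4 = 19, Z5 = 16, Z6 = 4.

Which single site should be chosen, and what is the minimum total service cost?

Choose Blue only; total service cost 489.

With exactly 1 open, each farm uses its cheapest among the chosen.
{Blue}: Z1→Blue 13·18=234, Z2→Blue 8·11=88, Z3→Blue 6·7=42, Z4→Blue 3·19=57, Z5→Blue 2·16=32, Z6→Blue 9·4=36. Service cost 489.
{Red}: service cost 513
{Amber}: service cost 681
Among all 4 size-1 choices, {Blue} is lowest.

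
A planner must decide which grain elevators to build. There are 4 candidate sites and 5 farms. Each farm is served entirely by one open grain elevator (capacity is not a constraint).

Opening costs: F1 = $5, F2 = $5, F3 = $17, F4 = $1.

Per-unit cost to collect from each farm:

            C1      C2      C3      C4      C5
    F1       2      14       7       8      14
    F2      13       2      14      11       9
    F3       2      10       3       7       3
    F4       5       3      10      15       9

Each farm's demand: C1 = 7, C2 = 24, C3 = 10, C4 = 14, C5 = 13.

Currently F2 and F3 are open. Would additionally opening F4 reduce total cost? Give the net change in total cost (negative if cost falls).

No — net change +1 (cost rises by 1).

Current service cost with {F2, F3}: 229.
Adding F4: each farm re-picks its cheapest; new service cost 229, saving 0.
Extra fixed cost: 1. Net change = 1 − 0 = 1.
(Totals: 251 → 252.)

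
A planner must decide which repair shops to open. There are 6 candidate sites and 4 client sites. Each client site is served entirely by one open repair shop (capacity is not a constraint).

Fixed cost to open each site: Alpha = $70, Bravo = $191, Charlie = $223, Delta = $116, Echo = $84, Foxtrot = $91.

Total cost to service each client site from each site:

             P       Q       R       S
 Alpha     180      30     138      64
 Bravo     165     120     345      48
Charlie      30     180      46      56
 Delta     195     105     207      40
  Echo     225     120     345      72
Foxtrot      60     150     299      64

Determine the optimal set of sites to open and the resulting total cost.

For any fixed open set, each client site goes to its cheapest open site; total = fixed + service.
{Alpha, Foxtrot}: P→Foxtrot 60, Q→Alpha 30, R→Alpha 138, S→Alpha 64. Service 292; fixed 161; total 453.
{Alpha, Charlie}: P→Charlie 30, Q→Alpha 30, R→Charlie 46, S→Charlie 56. Service 162; fixed 293; total 455.
{Alpha}: service 412 + fixed 70 = 482
{Alpha, Bravo, Charlie, Delta, Echo, Foxtrot}: P→Charlie 30, Q→Alpha 30, R→Charlie 46, S→Delta 40. Service 146; fixed 775; total 921.
No other subset beats 453.

Open Alpha and Foxtrot; minimum total cost 453.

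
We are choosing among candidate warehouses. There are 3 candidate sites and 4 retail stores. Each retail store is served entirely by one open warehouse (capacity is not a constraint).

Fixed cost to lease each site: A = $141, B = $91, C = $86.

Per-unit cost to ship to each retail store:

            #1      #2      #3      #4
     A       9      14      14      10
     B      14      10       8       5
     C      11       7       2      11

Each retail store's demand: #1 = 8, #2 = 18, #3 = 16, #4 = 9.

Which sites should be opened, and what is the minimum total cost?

Open C only; minimum total cost 431.

For any fixed open set, each retail store goes to its cheapest open site; total = fixed + service.
{C}: #1→C 11·8=88, #2→C 7·18=126, #3→C 2·16=32, #4→C 11·9=99. Service 345; fixed 86; total 431.
{B, C}: service 291 + fixed 177 = 468
{A, C}: #1→A 9·8=72, #2→C 7·18=126, #3→C 2·16=32, #4→A 10·9=90. Service 320; fixed 227; total 547.
{A, B, C}: service 275 + fixed 318 = 593
No other subset beats 431.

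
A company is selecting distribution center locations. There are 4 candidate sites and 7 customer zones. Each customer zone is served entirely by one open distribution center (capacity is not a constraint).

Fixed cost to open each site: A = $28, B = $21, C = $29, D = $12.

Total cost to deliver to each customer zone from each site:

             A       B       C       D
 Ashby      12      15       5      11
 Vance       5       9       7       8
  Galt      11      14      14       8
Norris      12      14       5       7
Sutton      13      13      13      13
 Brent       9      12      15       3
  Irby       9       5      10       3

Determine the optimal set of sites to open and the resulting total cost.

For any fixed open set, each customer zone goes to its cheapest open site; total = fixed + service.
{D}: Ashby→D 11, Vance→D 8, Galt→D 8, Norris→D 7, Sutton→D 13, Brent→D 3, Irby→D 3. Service 53; fixed 12; total 65.
{C, D}: Ashby→C 5, Vance→C 7, Galt→D 8, Norris→C 5, Sutton→C 13, Brent→D 3, Irby→D 3. Service 44; fixed 41; total 85.
{B, D}: service 53 + fixed 33 = 86
{A, B, C, D}: Ashby→C 5, Vance→A 5, Galt→D 8, Norris→C 5, Sutton→A 13, Brent→D 3, Irby→D 3. Service 42; fixed 90; total 132.
No other subset beats 65.

Open D only; minimum total cost 65.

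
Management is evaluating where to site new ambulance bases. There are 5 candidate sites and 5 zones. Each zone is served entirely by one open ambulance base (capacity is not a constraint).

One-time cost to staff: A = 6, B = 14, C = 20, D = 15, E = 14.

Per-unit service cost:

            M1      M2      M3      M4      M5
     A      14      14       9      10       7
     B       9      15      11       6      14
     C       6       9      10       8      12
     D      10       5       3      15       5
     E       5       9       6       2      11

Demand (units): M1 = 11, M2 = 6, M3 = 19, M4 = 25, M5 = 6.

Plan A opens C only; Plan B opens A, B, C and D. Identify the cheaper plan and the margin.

Plan B is cheaper by 214.

Plan A: {C}: M1→C 6·11=66, M2→C 9·6=54, M3→C 10·19=190, M4→C 8·25=200, M5→C 12·6=72. Service 582; fixed 20; total 602.
Plan B: {A, B, C, D}: M1→C 6·11=66, M2→D 5·6=30, M3→D 3·19=57, M4→B 6·25=150, M5→D 5·6=30. Service 333; fixed 55; total 388.
Difference: |602 − 388| = 214.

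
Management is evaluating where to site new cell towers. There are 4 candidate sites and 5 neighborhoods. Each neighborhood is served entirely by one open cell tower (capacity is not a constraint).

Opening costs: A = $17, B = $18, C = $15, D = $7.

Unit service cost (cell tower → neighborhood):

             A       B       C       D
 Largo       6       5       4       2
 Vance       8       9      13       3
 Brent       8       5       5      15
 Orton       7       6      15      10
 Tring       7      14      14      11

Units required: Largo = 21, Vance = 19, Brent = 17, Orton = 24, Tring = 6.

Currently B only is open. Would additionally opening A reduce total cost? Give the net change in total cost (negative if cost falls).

Yes — net change −44 (cost falls by 44).

Current service cost with {B}: 589.
Adding A: each neighborhood re-picks its cheapest; new service cost 528, saving 61.
Extra fixed cost: 17. Net change = 17 − 61 = -44.
(Totals: 607 → 563.)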